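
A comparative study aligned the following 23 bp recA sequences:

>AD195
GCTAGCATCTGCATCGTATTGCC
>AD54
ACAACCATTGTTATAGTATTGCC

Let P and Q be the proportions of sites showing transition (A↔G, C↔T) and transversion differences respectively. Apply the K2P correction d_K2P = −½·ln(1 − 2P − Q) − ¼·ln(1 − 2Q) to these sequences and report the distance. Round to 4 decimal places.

Differing sites — 1:G/A (Ti); 3:T/A (Tv); 5:G/C (Tv); 9:C/T (Ti); 10:T/G (Tv); 11:G/T (Tv); 12:C/T (Ti); 15:C/A (Tv).
Of the 8 differences, 3 transitions and 5 transversions over 23 sites: P = 3/23 = 0.130435, Q = 5/23 = 0.217391.
d = −0.5·ln(0.521739) − 0.25·ln(0.565218) = −0.5·(-0.650588) − 0.25·(-0.570544) = 0.4679.

0.4679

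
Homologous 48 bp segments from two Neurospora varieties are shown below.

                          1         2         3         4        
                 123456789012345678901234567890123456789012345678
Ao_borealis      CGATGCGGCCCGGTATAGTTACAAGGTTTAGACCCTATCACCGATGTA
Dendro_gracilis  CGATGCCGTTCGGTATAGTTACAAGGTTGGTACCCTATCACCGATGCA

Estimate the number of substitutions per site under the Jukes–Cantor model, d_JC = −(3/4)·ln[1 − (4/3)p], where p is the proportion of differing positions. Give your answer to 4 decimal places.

The sequences differ at positions 7 (G/C), 9 (C/T), 10 (C/T), 29 (T/G), 30 (A/G), 31 (G/T), 47 (T/C).
p = 7/48 = 0.145833.
d = −0.75 · ln(1 − (4/3)·0.145833) = −0.75 · ln(0.805556) = −0.75 · (-0.216223) = 0.1622.

0.1622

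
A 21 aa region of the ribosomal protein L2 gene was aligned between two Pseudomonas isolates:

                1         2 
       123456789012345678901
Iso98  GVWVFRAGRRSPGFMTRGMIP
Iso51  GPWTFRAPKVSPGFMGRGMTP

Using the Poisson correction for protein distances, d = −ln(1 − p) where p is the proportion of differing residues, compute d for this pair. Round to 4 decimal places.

Differing sites — 2:V/P; 4:V/T; 8:G/P; 9:R/K; 10:R/V; 16:T/G; 20:I/T.
p = 7/21 = 0.333333.
d = −ln(1 − 0.333333) = −ln(0.666667) = 0.4055.

0.4055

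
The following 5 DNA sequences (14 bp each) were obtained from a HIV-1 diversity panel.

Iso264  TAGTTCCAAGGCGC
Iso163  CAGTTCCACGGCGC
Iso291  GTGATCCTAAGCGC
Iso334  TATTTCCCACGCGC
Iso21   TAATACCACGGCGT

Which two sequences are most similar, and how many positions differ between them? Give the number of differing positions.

Pairwise Hamming distances:
  Iso264 vs Iso163: 2
  Iso264 vs Iso291: 5
  Iso264 vs Iso334: 3
  Iso264 vs Iso21: 4
  Iso163 vs Iso291: 6
  Iso163 vs Iso334: 5
  Iso163 vs Iso21: 4
  Iso291 vs Iso334: 6
  Iso291 vs Iso21: 9
  Iso334 vs Iso21: 6
The smallest is 2, between Iso264 and Iso163.

2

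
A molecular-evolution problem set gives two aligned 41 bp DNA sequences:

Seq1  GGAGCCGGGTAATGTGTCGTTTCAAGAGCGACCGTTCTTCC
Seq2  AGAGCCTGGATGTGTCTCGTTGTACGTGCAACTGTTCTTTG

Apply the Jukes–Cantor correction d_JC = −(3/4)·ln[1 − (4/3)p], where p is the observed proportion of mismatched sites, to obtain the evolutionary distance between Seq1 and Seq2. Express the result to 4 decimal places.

Differing sites — 1:G/A; 7:G/T; 10:T/A; 11:A/T; 12:A/G; 16:G/C; 22:T/G; 23:C/T; 25:A/C; 27:A/T; 30:G/A; 33:C/T; 40:C/T; 41:C/G.
p = 14/41 = 0.341463.
d = −0.75 · ln(1 − (4/3)·0.341463) = −0.75 · ln(0.544716) = −0.75 · (-0.607491) = 0.4556.

0.4556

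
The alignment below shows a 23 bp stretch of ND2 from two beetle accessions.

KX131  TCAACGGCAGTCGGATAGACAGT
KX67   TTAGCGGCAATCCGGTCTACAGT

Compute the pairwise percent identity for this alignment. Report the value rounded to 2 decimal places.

Mismatches occur at site 2 (C/T), site 4 (A/G), site 10 (G/A), site 13 (G/C), site 15 (A/G), site 17 (A/C), site 18 (G/T).
16 of the 23 sites match, so the percent identity is 16/23 × 100 = 69.57%.

69.57%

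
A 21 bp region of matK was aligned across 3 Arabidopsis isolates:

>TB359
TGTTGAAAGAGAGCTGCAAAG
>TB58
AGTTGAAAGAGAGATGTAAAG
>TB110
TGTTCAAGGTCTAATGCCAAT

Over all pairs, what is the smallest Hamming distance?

Pairwise Hamming distances:
  TB359 vs TB58: 3
  TB359 vs TB110: 9
  TB58 vs TB110: 10
The smallest is 3, between TB359 and TB58.

3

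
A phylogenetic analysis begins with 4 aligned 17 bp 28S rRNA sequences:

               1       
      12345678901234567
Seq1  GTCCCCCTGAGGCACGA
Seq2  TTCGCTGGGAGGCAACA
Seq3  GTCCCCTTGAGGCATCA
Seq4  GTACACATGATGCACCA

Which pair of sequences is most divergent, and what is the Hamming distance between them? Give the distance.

9

Pairwise Hamming distances:
  Seq1 vs Seq2: 7
  Seq1 vs Seq3: 3
  Seq1 vs Seq4: 5
  Seq2 vs Seq3: 6
  Seq2 vs Seq4: 9
  Seq3 vs Seq4: 5
The largest is 9, between Seq2 and Seq4.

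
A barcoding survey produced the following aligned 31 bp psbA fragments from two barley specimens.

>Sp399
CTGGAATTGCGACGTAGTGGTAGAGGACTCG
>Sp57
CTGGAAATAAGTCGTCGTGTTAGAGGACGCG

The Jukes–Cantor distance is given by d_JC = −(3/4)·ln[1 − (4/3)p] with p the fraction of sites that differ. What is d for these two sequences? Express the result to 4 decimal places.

0.2687

Mismatches occur at site 7 (T/A), site 9 (G/A), site 10 (C/A), site 12 (A/T), site 16 (A/C), site 20 (G/T), site 29 (T/G).
p = 7/31 = 0.225806.
d = −0.75 · ln(1 − (4/3)·0.225806) = −0.75 · ln(0.698925) = −0.75 · (-0.358212) = 0.2687.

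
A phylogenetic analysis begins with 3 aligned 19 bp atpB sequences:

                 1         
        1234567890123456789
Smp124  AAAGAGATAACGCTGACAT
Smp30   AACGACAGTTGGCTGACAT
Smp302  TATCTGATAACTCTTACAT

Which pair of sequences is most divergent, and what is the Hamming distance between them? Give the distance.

Pairwise Hamming distances:
  Smp124 vs Smp30: 6
  Smp124 vs Smp302: 6
  Smp30 vs Smp302: 11
The largest is 11, between Smp30 and Smp302.

11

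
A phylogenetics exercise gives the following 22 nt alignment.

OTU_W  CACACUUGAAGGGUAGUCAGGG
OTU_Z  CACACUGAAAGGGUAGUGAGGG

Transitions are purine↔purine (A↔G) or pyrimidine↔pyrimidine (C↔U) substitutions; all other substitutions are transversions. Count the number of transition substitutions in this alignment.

Differing sites — 7:U/G (Tv); 8:G/A (Ti); 18:C/G (Tv).
Of the 3 differences, 1 transition and 2 transversions, so the answer is 1.

1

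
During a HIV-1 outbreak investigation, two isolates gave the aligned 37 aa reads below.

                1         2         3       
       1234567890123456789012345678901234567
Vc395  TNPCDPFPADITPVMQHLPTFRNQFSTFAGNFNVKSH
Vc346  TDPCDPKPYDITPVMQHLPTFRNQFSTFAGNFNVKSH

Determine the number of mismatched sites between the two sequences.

Differing sites — 2:N/D; 7:F/K; 9:A/Y.
That gives 3 mismatches out of 37 aligned sites, so the Hamming distance is 3.

3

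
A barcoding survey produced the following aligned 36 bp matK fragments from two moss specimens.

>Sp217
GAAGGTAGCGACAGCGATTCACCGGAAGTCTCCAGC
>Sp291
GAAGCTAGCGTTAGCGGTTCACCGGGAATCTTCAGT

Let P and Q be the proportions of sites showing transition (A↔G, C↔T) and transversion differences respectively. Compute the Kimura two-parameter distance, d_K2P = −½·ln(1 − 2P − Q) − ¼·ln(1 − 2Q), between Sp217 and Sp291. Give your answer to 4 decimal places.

0.2757

Mismatches occur at site 5 (G→C, transversion), site 11 (A→T, transversion), site 12 (C→T, transition), site 17 (A→G, transition), site 26 (A→G, transition), site 28 (G→A, transition), site 32 (C→T, transition), site 36 (C→T, transition).
Of the 8 differences, 6 transitions and 2 transversions over 36 sites: P = 6/36 = 0.166667, Q = 2/36 = 0.055556.
d = −0.5·ln(0.611110) − 0.25·ln(0.888888) = −0.5·(-0.492478) − 0.25·(-0.117784) = 0.2757.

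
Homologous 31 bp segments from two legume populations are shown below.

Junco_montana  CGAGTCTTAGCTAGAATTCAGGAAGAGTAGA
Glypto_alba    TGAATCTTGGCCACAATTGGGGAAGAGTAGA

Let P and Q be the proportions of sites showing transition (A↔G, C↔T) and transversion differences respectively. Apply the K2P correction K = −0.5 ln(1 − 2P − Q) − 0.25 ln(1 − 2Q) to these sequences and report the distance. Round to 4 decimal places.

0.2793

Differing sites — 1:C/T (Ti); 4:G/A (Ti); 9:A/G (Ti); 12:T/C (Ti); 14:G/C (Tv); 19:C/G (Tv); 20:A/G (Ti).
Of the 7 differences, 5 transitions and 2 transversions over 31 sites: P = 5/31 = 0.161290, Q = 2/31 = 0.064516.
d = −0.5·ln(0.612904) − 0.25·ln(0.870968) = −0.5·(-0.489547) − 0.25·(-0.138150) = 0.2793.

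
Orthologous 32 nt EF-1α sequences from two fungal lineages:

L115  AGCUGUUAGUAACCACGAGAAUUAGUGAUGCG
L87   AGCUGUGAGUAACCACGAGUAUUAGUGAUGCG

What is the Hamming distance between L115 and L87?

Differing sites — 7:U/G; 20:A/U.
That gives 2 mismatches out of 32 aligned sites, so the Hamming distance is 2.

2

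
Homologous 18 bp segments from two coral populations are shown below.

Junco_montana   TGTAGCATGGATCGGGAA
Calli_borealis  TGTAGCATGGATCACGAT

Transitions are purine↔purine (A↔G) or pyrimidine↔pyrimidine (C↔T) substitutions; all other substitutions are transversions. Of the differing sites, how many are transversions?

2

Mismatches occur at site 14 (G/A, transition), site 15 (G/C, transversion), site 18 (A/T, transversion).
Of the 3 differences, 1 transition and 2 transversions, so the answer is 2.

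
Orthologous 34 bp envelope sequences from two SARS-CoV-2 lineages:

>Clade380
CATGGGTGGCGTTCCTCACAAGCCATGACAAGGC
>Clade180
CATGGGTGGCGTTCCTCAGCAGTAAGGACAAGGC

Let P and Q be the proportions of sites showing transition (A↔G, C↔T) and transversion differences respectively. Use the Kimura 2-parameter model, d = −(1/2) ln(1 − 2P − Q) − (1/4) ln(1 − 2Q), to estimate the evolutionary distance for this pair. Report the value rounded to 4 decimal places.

0.1641

The sequences differ at positions 19 (C/G, transversion), 20 (A/C, transversion), 23 (C/T, transition), 24 (C/A, transversion), 26 (T/G, transversion).
Of the 5 differences, 1 transition and 4 transversions over 34 sites: P = 1/34 = 0.029412, Q = 4/34 = 0.117647.
d = −0.5·ln(0.823529) − 0.25·ln(0.764706) = −0.5·(-0.194157) − 0.25·(-0.268264) = 0.1641.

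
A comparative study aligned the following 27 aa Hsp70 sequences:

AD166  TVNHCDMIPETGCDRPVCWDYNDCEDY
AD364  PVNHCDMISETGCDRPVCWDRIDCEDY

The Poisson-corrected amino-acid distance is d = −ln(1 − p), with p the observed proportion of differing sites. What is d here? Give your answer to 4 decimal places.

Mismatches occur at site 1 (T→P), site 9 (P→S), site 21 (Y→R), site 22 (N→I).
p = 4/27 = 0.148148.
d = −ln(1 − 0.148148) = −ln(0.851852) = 0.1603.

0.1603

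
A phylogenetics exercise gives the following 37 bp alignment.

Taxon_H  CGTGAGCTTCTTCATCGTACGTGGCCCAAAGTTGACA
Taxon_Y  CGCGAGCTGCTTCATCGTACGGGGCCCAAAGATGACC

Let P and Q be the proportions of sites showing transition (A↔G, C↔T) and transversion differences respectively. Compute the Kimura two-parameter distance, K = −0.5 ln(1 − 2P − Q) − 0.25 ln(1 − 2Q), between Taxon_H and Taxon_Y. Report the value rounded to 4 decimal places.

Differing sites — 3:T/C (Ti); 9:T/G (Tv); 22:T/G (Tv); 32:T/A (Tv); 37:A/C (Tv).
Of the 5 differences, 1 transition and 4 transversions over 37 sites: P = 1/37 = 0.027027, Q = 4/37 = 0.108108.
d = −0.5·ln(0.837838) − 0.25·ln(0.783784) = −0.5·(-0.176931) − 0.25·(-0.243622) = 0.1494.

0.1494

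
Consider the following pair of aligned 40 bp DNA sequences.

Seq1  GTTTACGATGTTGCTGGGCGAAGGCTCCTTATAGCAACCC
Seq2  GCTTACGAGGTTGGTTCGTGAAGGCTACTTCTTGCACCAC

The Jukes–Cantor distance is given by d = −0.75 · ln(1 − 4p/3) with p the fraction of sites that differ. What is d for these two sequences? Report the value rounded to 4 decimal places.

Differing sites — 2:T/C; 9:T/G; 14:C/G; 16:G/T; 17:G/C; 19:C/T; 27:C/A; 31:A/C; 33:A/T; 37:A/C; 39:C/A.
p = 11/40 = 0.275000.
d = −0.75 · ln(1 − (4/3)·0.275000) = −0.75 · ln(0.633333) = −0.75 · (-0.456759) = 0.3426.

0.3426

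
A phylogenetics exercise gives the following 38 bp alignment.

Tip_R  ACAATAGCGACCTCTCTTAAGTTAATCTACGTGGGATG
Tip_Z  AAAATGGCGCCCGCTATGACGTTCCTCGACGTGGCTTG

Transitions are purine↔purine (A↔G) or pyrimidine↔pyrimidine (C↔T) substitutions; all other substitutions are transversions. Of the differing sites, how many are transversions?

11

The sequences differ at positions 2 (C/A, transversion), 6 (A/G, transition), 10 (A/C, transversion), 13 (T/G, transversion), 16 (C/A, transversion), 18 (T/G, transversion), 20 (A/C, transversion), 24 (A/C, transversion), 25 (A/C, transversion), 28 (T/G, transversion), 35 (G/C, transversion), 36 (A/T, transversion).
Of the 12 differences, 1 transition and 11 transversions, so the answer is 11.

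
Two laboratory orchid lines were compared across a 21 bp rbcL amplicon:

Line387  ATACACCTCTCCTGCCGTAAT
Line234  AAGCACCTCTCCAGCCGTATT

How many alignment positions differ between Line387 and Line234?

The sequences differ at positions 2 (T/A), 3 (A/G), 13 (T/A), 20 (A/T).
That gives 4 mismatches out of 21 aligned sites, so the Hamming distance is 4.

4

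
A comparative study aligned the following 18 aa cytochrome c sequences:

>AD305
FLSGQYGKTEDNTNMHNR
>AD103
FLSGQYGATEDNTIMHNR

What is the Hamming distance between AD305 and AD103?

2

The sequences differ at positions 8 (K/A), 14 (N/I).
That gives 2 mismatches out of 18 aligned sites, so the Hamming distance is 2.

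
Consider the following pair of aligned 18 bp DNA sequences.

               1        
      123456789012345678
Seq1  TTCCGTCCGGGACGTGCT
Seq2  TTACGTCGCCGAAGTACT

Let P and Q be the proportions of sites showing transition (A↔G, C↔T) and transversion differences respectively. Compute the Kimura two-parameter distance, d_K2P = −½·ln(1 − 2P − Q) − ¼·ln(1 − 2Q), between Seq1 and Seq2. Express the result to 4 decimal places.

0.4490

Differing sites — 3:C/A (Tv); 8:C/G (Tv); 9:G/C (Tv); 10:G/C (Tv); 13:C/A (Tv); 16:G/A (Ti).
Of the 6 differences, 1 transition and 5 transversions over 18 sites: P = 1/18 = 0.055556, Q = 5/18 = 0.277778.
d = −0.5·ln(0.611110) − 0.25·ln(0.444444) = −0.5·(-0.492478) − 0.25·(-0.810931) = 0.4490.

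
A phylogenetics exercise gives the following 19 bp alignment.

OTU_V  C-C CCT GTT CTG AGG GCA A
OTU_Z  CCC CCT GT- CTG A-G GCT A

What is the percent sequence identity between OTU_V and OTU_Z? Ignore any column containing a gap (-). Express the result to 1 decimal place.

93.8%

Excluding the 3 gap columns leaves 16 comparable sites.
Differing sites — 18:A/T.
15 of the 16 comparable sites match, so the percent identity is 15/16 × 100 = 93.8%.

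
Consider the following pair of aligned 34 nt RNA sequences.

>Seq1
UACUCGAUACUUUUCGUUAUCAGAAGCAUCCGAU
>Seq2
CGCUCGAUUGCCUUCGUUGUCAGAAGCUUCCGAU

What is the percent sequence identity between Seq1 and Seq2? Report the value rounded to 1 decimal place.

Mismatches occur at site 1 (U↔C), site 2 (A↔G), site 9 (A↔U), site 10 (C↔G), site 11 (U↔C), site 12 (U↔C), site 19 (A↔G), site 28 (A↔U).
26 of the 34 sites match, so the percent identity is 26/34 × 100 = 76.5%.

76.5%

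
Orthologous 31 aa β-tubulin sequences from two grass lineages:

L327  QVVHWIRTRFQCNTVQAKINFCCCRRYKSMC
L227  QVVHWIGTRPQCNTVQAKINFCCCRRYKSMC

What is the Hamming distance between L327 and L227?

2

Differing sites — 7:R/G; 10:F/P.
That gives 2 mismatches out of 31 aligned sites, so the Hamming distance is 2.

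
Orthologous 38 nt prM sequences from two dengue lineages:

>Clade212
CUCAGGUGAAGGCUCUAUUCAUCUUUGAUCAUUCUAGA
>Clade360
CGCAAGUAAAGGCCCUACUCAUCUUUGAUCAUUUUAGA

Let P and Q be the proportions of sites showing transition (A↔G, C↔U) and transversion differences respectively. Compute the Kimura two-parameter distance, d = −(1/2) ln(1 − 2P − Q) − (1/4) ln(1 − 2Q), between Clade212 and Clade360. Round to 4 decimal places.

The sequences differ at positions 2 (U/G, transversion), 5 (G/A, transition), 8 (G/A, transition), 14 (U/C, transition), 18 (U/C, transition), 34 (C/U, transition).
Of the 6 differences, 5 transitions and 1 transversion over 38 sites: P = 5/38 = 0.131579, Q = 1/38 = 0.026316.
d = −0.5·ln(0.710526) − 0.25·ln(0.947368) = −0.5·(-0.341750) − 0.25·(-0.054068) = 0.1844.

0.1844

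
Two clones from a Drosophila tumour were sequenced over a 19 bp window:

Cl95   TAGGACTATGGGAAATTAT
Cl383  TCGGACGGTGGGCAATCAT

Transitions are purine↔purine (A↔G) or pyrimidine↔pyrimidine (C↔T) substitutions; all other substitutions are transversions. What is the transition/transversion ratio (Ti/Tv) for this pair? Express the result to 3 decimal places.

The sequences differ at positions 2 (A/C, transversion), 7 (T/G, transversion), 8 (A/G, transition), 13 (A/C, transversion), 17 (T/C, transition).
Of the 5 differences, 2 transitions and 3 transversions, so Ti/Tv = 2/3 = 0.667.

0.667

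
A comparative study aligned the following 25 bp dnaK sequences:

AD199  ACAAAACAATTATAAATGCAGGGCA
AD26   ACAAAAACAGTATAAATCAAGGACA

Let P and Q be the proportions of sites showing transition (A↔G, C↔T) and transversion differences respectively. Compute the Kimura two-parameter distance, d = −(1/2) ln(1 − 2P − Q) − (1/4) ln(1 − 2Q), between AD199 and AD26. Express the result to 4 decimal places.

0.2920

Differing sites — 7:C/A (Tv); 8:A/C (Tv); 10:T/G (Tv); 18:G/C (Tv); 19:C/A (Tv); 23:G/A (Ti).
Of the 6 differences, 1 transition and 5 transversions over 25 sites: P = 1/25 = 0.040000, Q = 5/25 = 0.200000.
d = −0.5·ln(0.720000) − 0.25·ln(0.600000) = −0.5·(-0.328504) − 0.25·(-0.510826) = 0.2920.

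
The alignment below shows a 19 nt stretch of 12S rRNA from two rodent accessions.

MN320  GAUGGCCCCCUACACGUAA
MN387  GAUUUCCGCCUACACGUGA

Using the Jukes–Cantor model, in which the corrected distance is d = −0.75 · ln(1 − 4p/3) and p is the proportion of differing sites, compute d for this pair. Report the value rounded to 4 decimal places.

0.2471

The sequences differ at positions 4 (G/U), 5 (G/U), 8 (C/G), 18 (A/G).
p = 4/19 = 0.210526.
d = −0.75 · ln(1 − (4/3)·0.210526) = −0.75 · ln(0.719299) = −0.75 · (-0.329478) = 0.2471.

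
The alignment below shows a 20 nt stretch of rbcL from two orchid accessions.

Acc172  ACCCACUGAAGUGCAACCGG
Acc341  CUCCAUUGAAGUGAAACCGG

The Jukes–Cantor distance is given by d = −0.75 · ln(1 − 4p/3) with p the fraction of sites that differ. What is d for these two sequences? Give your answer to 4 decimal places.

0.2326

The sequences differ at positions 1 (A/C), 2 (C/U), 6 (C/U), 14 (C/A).
p = 4/20 = 0.200000.
d = −0.75 · ln(1 − (4/3)·0.200000) = −0.75 · ln(0.733333) = −0.75 · (-0.310155) = 0.2326.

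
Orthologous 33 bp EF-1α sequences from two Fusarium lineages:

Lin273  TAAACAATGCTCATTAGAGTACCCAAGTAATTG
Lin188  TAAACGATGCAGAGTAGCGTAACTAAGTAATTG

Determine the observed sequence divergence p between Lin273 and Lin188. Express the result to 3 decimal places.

Mismatches occur at site 6 (A→G), site 11 (T→A), site 12 (C→G), site 14 (T→G), site 18 (A→C), site 22 (C→A), site 24 (C→T).
There are 7 differences over 33 sites, so p = 7/33 = 0.212.

0.212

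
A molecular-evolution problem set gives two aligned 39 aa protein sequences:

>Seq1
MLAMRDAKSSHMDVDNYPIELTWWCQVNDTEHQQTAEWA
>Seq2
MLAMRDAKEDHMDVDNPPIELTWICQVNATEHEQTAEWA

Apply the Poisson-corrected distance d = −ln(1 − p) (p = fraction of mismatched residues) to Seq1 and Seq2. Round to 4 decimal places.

0.1671

Differing sites — 9:S/E; 10:S/D; 17:Y/P; 24:W/I; 29:D/A; 33:Q/E.
p = 6/39 = 0.153846.
d = −ln(1 − 0.153846) = −ln(0.846154) = 0.1671.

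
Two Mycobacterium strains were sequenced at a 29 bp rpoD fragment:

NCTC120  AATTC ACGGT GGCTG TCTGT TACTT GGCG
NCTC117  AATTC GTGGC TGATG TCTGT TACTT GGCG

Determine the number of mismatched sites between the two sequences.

Differing sites — 6:A/G; 7:C/T; 10:T/C; 11:G/T; 13:C/A.
That gives 5 mismatches out of 29 aligned sites, so the Hamming distance is 5.

5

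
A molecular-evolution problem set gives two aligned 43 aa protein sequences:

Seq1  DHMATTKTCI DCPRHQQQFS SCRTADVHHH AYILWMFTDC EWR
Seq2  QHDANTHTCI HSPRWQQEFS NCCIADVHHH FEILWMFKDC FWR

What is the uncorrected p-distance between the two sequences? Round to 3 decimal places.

Differing sites — 1:D/Q; 3:M/D; 5:T/N; 7:K/H; 11:D/H; 12:C/S; 15:H/W; 18:Q/E; 21:S/N; 23:R/C; 24:T/I; 31:A/F; 32:Y/E; 38:T/K; 41:E/F.
There are 15 differences over 43 sites, so p = 15/43 = 0.349.

0.349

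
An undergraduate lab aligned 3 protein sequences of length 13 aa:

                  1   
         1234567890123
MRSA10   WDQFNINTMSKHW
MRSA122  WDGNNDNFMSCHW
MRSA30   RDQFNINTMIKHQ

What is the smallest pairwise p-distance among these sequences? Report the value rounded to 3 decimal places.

Pairwise Hamming distances:
  MRSA10 vs MRSA122: 5
  MRSA10 vs MRSA30: 3
  MRSA122 vs MRSA30: 8
The smallest is 3 mismatches, between MRSA10 and MRSA30; p = 3/13 = 0.231.

0.231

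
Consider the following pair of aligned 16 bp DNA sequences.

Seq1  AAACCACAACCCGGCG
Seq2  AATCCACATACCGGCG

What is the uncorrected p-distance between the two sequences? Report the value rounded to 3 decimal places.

0.188

Mismatches occur at site 3 (A/T), site 9 (A/T), site 10 (C/A).
There are 3 differences over 16 sites, so p = 3/16 = 0.188.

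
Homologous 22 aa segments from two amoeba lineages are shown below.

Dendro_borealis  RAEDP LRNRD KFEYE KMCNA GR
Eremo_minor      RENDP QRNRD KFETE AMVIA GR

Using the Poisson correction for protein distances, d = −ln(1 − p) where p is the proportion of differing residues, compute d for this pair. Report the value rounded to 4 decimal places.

Mismatches occur at site 2 (A↔E), site 3 (E↔N), site 6 (L↔Q), site 14 (Y↔T), site 16 (K↔A), site 18 (C↔V), site 19 (N↔I).
p = 7/22 = 0.318182.
d = −ln(1 − 0.318182) = −ln(0.681818) = 0.3830.

0.3830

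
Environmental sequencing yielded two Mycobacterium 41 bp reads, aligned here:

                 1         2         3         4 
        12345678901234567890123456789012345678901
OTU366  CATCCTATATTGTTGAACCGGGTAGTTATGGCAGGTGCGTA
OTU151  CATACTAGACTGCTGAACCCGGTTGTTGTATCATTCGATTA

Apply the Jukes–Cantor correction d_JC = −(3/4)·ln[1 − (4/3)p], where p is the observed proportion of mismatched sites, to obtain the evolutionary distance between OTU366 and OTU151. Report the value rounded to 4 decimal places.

Differing sites — 4:C/A; 8:T/G; 10:T/C; 13:T/C; 20:G/C; 24:A/T; 28:A/G; 30:G/A; 31:G/T; 34:G/T; 35:G/T; 36:T/C; 38:C/A; 39:G/T.
p = 14/41 = 0.341463.
d = −0.75 · ln(1 − (4/3)·0.341463) = −0.75 · ln(0.544716) = −0.75 · (-0.607491) = 0.4556.

0.4556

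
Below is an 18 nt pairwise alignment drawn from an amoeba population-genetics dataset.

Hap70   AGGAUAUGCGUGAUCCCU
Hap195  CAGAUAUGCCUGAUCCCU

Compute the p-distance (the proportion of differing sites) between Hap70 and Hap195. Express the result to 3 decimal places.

Differing sites — 1:A/C; 2:G/A; 10:G/C.
There are 3 differences over 18 sites, so p = 3/18 = 0.167.

0.167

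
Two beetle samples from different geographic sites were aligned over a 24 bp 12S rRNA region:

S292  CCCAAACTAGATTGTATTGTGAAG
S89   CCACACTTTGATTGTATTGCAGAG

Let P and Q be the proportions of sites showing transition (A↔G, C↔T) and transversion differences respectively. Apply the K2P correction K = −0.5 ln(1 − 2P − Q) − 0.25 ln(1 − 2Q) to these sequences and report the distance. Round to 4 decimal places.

0.4479

Mismatches occur at site 3 (C→A, transversion), site 4 (A→C, transversion), site 6 (A→C, transversion), site 7 (C→T, transition), site 9 (A→T, transversion), site 20 (T→C, transition), site 21 (G→A, transition), site 22 (A→G, transition).
Of the 8 differences, 4 transitions and 4 transversions over 24 sites: P = 4/24 = 0.166667, Q = 4/24 = 0.166667.
d = −0.5·ln(0.499999) − 0.25·ln(0.666666) = −0.5·(-0.693149) − 0.25·(-0.405466) = 0.4479.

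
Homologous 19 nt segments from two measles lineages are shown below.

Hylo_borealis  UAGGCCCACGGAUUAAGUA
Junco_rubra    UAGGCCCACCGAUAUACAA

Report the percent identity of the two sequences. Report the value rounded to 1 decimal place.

Mismatches occur at site 10 (G→C), site 14 (U→A), site 15 (A→U), site 17 (G→C), site 18 (U→A).
14 of the 19 sites match, so the percent identity is 14/19 × 100 = 73.7%.

73.7%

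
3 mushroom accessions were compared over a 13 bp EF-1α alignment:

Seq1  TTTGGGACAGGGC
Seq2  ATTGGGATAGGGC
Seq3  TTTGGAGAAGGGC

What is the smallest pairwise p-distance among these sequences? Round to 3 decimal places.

0.154

Pairwise Hamming distances:
  Seq1 vs Seq2: 2
  Seq1 vs Seq3: 3
  Seq2 vs Seq3: 4
The smallest is 2 mismatches, between Seq1 and Seq2; p = 2/13 = 0.154.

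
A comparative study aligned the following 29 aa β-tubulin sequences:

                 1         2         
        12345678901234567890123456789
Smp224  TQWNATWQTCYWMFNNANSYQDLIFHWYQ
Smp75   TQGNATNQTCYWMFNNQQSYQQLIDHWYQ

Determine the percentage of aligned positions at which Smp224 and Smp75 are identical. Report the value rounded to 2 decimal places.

79.31%

Mismatches occur at site 3 (W/G), site 7 (W/N), site 17 (A/Q), site 18 (N/Q), site 22 (D/Q), site 25 (F/D).
23 of the 29 sites match, so the percent identity is 23/29 × 100 = 79.31%.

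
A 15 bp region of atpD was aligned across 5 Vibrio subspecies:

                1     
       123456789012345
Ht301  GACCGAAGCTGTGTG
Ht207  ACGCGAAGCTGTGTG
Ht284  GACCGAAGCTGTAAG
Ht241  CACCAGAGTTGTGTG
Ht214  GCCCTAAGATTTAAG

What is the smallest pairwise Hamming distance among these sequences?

2

Pairwise Hamming distances:
  Ht301 vs Ht207: 3
  Ht301 vs Ht284: 2
  Ht301 vs Ht241: 4
  Ht301 vs Ht214: 6
  Ht207 vs Ht284: 5
  Ht207 vs Ht241: 6
  Ht207 vs Ht214: 7
  Ht284 vs Ht241: 6
  Ht284 vs Ht214: 4
  Ht241 vs Ht214: 8
The smallest is 2, between Ht301 and Ht284.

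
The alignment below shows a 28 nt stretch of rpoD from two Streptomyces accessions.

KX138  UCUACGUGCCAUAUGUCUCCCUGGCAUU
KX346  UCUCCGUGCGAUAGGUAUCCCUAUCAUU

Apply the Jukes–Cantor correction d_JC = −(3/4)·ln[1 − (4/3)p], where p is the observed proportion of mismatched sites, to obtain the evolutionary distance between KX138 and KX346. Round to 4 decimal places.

0.2524

Differing sites — 4:A/C; 10:C/G; 14:U/G; 17:C/A; 23:G/A; 24:G/U.
p = 6/28 = 0.214286.
d = −0.75 · ln(1 − (4/3)·0.214286) = −0.75 · ln(0.714285) = −0.75 · (-0.336473) = 0.2524.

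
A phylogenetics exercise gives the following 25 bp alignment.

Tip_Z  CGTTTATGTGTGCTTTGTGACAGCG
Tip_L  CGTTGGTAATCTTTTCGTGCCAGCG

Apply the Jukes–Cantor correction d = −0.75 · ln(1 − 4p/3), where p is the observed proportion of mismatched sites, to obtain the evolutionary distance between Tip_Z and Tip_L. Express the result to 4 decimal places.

The sequences differ at positions 5 (T/G), 6 (A/G), 8 (G/A), 9 (T/A), 10 (G/T), 11 (T/C), 12 (G/T), 13 (C/T), 16 (T/C), 20 (A/C).
p = 10/25 = 0.400000.
d = −0.75 · ln(1 − (4/3)·0.400000) = −0.75 · ln(0.466667) = −0.75 · (-0.762139) = 0.5716.

0.5716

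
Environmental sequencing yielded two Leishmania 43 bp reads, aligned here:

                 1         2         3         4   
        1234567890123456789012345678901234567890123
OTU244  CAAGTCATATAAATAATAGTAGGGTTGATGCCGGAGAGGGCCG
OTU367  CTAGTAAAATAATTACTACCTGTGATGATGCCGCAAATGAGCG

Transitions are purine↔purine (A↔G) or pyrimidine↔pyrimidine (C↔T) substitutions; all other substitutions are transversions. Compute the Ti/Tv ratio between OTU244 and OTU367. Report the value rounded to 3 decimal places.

0.250

The sequences differ at positions 2 (A/T, transversion), 6 (C/A, transversion), 8 (T/A, transversion), 13 (A/T, transversion), 16 (A/C, transversion), 19 (G/C, transversion), 20 (T/C, transition), 21 (A/T, transversion), 23 (G/T, transversion), 25 (T/A, transversion), 34 (G/C, transversion), 36 (G/A, transition), 38 (G/T, transversion), 40 (G/A, transition), 41 (C/G, transversion).
Of the 15 differences, 3 transitions and 12 transversions, so Ti/Tv = 3/12 = 0.250.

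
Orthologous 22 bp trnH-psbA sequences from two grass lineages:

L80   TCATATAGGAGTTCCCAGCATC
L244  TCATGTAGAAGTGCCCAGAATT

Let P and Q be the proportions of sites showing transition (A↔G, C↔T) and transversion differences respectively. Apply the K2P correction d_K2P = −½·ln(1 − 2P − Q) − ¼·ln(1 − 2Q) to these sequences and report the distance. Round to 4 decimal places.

Mismatches occur at site 5 (A↔G, transition), site 9 (G↔A, transition), site 13 (T↔G, transversion), site 19 (C↔A, transversion), site 22 (C↔T, transition).
Of the 5 differences, 3 transitions and 2 transversions over 22 sites: P = 3/22 = 0.136364, Q = 2/22 = 0.090909.
d = −0.5·ln(0.636363) − 0.25·ln(0.818182) = −0.5·(-0.451986) − 0.25·(-0.200670) = 0.2762.

0.2762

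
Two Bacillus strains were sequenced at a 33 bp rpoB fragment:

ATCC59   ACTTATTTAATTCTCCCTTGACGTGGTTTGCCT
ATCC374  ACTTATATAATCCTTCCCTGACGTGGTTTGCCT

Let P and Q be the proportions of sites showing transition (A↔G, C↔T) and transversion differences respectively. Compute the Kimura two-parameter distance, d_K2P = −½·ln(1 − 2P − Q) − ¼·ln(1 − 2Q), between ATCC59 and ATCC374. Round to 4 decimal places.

Mismatches occur at site 7 (T→A, transversion), site 12 (T→C, transition), site 15 (C→T, transition), site 18 (T→C, transition).
Of the 4 differences, 3 transitions and 1 transversion over 33 sites: P = 3/33 = 0.090909, Q = 1/33 = 0.030303.
d = −0.5·ln(0.787879) − 0.25·ln(0.939394) = −0.5·(-0.238411) − 0.25·(-0.062520) = 0.1348.

0.1348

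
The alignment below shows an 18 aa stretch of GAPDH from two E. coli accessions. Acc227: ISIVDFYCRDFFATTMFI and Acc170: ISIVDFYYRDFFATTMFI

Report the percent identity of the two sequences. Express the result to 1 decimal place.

Differing sites — 8:C/Y.
17 of the 18 sites match, so the percent identity is 17/18 × 100 = 94.4%.

94.4%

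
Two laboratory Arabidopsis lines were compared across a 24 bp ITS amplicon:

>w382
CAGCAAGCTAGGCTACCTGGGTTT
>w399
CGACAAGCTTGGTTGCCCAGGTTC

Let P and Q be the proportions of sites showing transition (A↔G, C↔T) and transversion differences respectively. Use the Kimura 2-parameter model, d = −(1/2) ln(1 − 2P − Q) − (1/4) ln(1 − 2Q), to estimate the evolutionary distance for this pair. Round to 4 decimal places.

The sequences differ at positions 2 (A/G, transition), 3 (G/A, transition), 10 (A/T, transversion), 13 (C/T, transition), 15 (A/G, transition), 18 (T/C, transition), 19 (G/A, transition), 24 (T/C, transition).
Of the 8 differences, 7 transitions and 1 transversion over 24 sites: P = 7/24 = 0.291667, Q = 1/24 = 0.041667.
d = −0.5·ln(0.374999) − 0.25·ln(0.916666) = −0.5·(-0.980832) − 0.25·(-0.087012) = 0.5122.

0.5122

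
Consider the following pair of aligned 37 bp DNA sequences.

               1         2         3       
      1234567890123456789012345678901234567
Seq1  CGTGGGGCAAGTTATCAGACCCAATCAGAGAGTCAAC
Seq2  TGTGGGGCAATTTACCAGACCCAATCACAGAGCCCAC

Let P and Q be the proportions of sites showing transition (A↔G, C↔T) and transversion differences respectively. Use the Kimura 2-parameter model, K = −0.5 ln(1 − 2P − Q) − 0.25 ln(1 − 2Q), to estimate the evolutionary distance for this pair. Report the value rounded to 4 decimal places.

Mismatches occur at site 1 (C/T, transition), site 11 (G/T, transversion), site 15 (T/C, transition), site 28 (G/C, transversion), site 33 (T/C, transition), site 35 (A/C, transversion).
Of the 6 differences, 3 transitions and 3 transversions over 37 sites: P = 3/37 = 0.081081, Q = 3/37 = 0.081081.
d = −0.5·ln(0.756757) − 0.25·ln(0.837838) = −0.5·(-0.278713) − 0.25·(-0.176931) = 0.1836.

0.1836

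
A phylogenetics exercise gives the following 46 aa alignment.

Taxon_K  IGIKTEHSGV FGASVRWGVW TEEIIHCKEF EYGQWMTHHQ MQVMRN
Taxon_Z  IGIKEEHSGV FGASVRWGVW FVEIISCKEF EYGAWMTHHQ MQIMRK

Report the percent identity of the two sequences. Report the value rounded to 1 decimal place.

84.8%

The sequences differ at positions 5 (T/E), 21 (T/F), 22 (E/V), 26 (H/S), 34 (Q/A), 43 (V/I), 46 (N/K).
39 of the 46 sites match, so the percent identity is 39/46 × 100 = 84.8%.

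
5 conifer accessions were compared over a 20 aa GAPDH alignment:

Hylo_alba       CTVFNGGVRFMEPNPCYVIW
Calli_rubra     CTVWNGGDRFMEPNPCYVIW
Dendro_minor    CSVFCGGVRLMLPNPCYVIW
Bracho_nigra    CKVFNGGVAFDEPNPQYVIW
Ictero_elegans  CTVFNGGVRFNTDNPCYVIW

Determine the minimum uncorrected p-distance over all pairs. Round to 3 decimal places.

0.100

Pairwise Hamming distances:
  Hylo_alba vs Calli_rubra: 2
  Hylo_alba vs Dendro_minor: 4
  Hylo_alba vs Bracho_nigra: 4
  Hylo_alba vs Ictero_elegans: 3
  Calli_rubra vs Dendro_minor: 6
  Calli_rubra vs Bracho_nigra: 6
  Calli_rubra vs Ictero_elegans: 5
  Dendro_minor vs Bracho_nigra: 7
  Dendro_minor vs Ictero_elegans: 6
  Bracho_nigra vs Ictero_elegans: 6
The smallest is 2 mismatches, between Hylo_alba and Calli_rubra; p = 2/20 = 0.100.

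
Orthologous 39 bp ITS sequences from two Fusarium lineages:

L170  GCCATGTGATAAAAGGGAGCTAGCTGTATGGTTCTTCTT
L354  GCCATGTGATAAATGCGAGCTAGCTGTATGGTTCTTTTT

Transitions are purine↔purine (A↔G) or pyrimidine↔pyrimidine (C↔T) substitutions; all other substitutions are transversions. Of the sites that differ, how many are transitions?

1

The sequences differ at positions 14 (A/T, transversion), 16 (G/C, transversion), 37 (C/T, transition).
Of the 3 differences, 1 transition and 2 transversions, so the answer is 1.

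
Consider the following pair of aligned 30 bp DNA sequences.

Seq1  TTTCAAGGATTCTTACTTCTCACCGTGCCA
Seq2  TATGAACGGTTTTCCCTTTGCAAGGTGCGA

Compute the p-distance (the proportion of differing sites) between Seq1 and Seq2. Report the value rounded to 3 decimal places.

0.400

The sequences differ at positions 2 (T/A), 4 (C/G), 7 (G/C), 9 (A/G), 12 (C/T), 14 (T/C), 15 (A/C), 19 (C/T), 20 (T/G), 23 (C/A), 24 (C/G), 29 (C/G).
There are 12 differences over 30 sites, so p = 12/30 = 0.400.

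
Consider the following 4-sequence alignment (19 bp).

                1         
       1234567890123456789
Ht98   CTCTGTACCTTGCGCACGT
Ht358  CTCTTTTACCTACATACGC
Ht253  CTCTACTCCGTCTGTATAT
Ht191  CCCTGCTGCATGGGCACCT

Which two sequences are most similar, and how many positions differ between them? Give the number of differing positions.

Pairwise Hamming distances:
  Ht98 vs Ht358: 8
  Ht98 vs Ht253: 9
  Ht98 vs Ht191: 7
  Ht358 vs Ht253: 10
  Ht358 vs Ht191: 11
  Ht253 vs Ht191: 9
The smallest is 7, between Ht98 and Ht191.

7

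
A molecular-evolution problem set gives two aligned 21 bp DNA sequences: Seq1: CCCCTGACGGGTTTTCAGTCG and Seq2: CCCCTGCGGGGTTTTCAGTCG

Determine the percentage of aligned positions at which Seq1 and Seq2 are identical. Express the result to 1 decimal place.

The sequences differ at positions 7 (A/C), 8 (C/G).
19 of the 21 sites match, so the percent identity is 19/21 × 100 = 90.5%.

90.5%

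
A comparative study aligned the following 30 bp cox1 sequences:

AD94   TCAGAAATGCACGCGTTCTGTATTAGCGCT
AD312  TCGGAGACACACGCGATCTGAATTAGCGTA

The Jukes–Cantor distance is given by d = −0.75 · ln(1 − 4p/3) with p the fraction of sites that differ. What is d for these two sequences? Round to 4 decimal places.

The sequences differ at positions 3 (A/G), 6 (A/G), 8 (T/C), 9 (G/A), 16 (T/A), 21 (T/A), 29 (C/T), 30 (T/A).
p = 8/30 = 0.266667.
d = −0.75 · ln(1 − (4/3)·0.266667) = −0.75 · ln(0.644444) = −0.75 · (-0.439367) = 0.3295.

0.3295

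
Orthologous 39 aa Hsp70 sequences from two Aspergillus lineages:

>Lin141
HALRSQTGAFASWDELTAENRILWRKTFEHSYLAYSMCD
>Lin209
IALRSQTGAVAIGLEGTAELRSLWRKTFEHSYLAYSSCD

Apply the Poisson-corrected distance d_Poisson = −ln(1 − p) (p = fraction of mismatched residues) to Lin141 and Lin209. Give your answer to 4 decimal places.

The sequences differ at positions 1 (H/I), 10 (F/V), 12 (S/I), 13 (W/G), 14 (D/L), 16 (L/G), 20 (N/L), 22 (I/S), 37 (M/S).
p = 9/39 = 0.230769.
d = −ln(1 − 0.230769) = −ln(0.769231) = 0.2624.

0.2624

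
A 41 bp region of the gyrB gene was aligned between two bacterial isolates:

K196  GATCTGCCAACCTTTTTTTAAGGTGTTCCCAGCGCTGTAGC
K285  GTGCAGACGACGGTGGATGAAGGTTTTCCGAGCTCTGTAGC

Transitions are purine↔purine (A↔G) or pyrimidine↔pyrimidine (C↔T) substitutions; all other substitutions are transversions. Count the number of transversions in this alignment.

Differing sites — 2:A/T (Tv); 3:T/G (Tv); 5:T/A (Tv); 7:C/A (Tv); 9:A/G (Ti); 12:C/G (Tv); 13:T/G (Tv); 15:T/G (Tv); 16:T/G (Tv); 17:T/A (Tv); 19:T/G (Tv); 25:G/T (Tv); 30:C/G (Tv); 34:G/T (Tv).
Of the 14 differences, 1 transition and 13 transversions, so the answer is 13.

13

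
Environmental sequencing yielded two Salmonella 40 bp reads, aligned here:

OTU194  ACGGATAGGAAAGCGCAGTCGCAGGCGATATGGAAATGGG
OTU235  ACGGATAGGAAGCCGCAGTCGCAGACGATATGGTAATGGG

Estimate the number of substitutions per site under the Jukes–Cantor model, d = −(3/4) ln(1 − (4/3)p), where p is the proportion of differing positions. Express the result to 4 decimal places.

Mismatches occur at site 12 (A→G), site 13 (G→C), site 25 (G→A), site 34 (A→T).
p = 4/40 = 0.100000.
d = −0.75 · ln(1 − (4/3)·0.100000) = −0.75 · ln(0.866667) = −0.75 · (-0.143100) = 0.1073.

0.1073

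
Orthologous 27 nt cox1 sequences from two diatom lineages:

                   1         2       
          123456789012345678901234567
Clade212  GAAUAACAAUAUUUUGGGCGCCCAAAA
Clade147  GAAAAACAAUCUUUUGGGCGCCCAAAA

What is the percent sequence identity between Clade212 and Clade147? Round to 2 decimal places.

92.59%

Mismatches occur at site 4 (U→A), site 11 (A→C).
25 of the 27 sites match, so the percent identity is 25/27 × 100 = 92.59%.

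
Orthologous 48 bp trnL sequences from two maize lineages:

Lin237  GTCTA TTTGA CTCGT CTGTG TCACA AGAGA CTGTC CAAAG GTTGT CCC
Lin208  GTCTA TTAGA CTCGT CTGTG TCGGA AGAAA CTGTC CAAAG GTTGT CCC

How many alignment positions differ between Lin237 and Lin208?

4

Differing sites — 8:T/A; 23:A/G; 24:C/G; 29:G/A.
That gives 4 mismatches out of 48 aligned sites, so the Hamming distance is 4.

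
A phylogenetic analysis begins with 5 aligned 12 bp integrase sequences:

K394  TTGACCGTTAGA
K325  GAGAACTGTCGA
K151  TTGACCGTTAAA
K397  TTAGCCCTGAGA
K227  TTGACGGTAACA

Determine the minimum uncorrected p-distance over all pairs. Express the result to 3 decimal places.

Pairwise Hamming distances:
  K394 vs K325: 6
  K394 vs K151: 1
  K394 vs K397: 4
  K394 vs K227: 3
  K325 vs K151: 7
  K325 vs K397: 9
  K325 vs K227: 9
  K151 vs K397: 5
  K151 vs K227: 3
  K397 vs K227: 6
The smallest is 1 mismatch, between K394 and K151; p = 1/12 = 0.083.

0.083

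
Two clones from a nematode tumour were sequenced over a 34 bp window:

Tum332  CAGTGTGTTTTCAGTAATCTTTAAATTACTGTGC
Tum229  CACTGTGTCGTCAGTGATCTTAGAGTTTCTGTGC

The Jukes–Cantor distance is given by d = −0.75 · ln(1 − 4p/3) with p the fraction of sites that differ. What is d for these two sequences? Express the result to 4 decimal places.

0.2824

The sequences differ at positions 3 (G/C), 9 (T/C), 10 (T/G), 16 (A/G), 22 (T/A), 23 (A/G), 25 (A/G), 28 (A/T).
p = 8/34 = 0.235294.
d = −0.75 · ln(1 − (4/3)·0.235294) = −0.75 · ln(0.686275) = −0.75 · (-0.376477) = 0.2824.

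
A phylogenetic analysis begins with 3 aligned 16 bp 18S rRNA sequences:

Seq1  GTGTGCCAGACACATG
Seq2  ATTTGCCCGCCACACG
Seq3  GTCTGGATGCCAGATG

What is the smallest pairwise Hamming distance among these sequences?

5

Pairwise Hamming distances:
  Seq1 vs Seq2: 5
  Seq1 vs Seq3: 6
  Seq2 vs Seq3: 7
The smallest is 5, between Seq1 and Seq2.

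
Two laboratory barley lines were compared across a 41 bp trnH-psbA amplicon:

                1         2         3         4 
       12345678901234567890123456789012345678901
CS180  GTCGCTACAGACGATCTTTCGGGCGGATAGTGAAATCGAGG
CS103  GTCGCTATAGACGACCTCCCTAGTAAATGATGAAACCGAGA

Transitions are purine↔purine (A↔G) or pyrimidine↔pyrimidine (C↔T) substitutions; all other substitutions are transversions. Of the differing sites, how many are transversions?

1

Differing sites — 8:C/T (Ti); 15:T/C (Ti); 18:T/C (Ti); 19:T/C (Ti); 21:G/T (Tv); 22:G/A (Ti); 24:C/T (Ti); 25:G/A (Ti); 26:G/A (Ti); 29:A/G (Ti); 30:G/A (Ti); 36:T/C (Ti); 41:G/A (Ti).
Of the 13 differences, 12 transitions and 1 transversion, so the answer is 1.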